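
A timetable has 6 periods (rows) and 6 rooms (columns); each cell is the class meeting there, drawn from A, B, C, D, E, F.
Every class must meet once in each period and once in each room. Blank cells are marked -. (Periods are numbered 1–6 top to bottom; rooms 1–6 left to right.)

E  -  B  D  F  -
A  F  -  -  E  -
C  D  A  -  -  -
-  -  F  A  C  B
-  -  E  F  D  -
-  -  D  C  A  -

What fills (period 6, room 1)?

Period 2, room 3: period 2 has {A, E, F} and room 3 has {A, B, D, E, F}, leaving only C.
Period 2, room 4: period 2 has {A, C, E, F} and room 4 has {A, C, D, F}, leaving only B.
Period 2, room 6: period 2 has {A, B, C, E, F} and room 6 has {B}, leaving only D.
Period 3, room 4: period 3 has {A, C, D} and room 4 has {A, B, C, D, F}, leaving only E.
Period 3, room 5: period 3 has {A, C, D, E} and room 5 has {A, C, D, E, F}, leaving only B.
Period 3, room 6: period 3 has {A, B, C, D, E} and room 6 has {B, D}, leaving only F.
Period 4, room 1: period 4 has {A, B, C, F} and room 1 has {A, C, E}, leaving only D.
Period 4, room 2: period 4 has {A, B, C, D, F} and room 2 has {D, F}, leaving only E.
Period 5, room 1: period 5 has {D, E, F} and room 1 has {A, C, D, E}, leaving only B.
Period 6 already has {A, C, D} and room 1 already has {A, B, C, D, E}, so period 6, room 1 must be F.

F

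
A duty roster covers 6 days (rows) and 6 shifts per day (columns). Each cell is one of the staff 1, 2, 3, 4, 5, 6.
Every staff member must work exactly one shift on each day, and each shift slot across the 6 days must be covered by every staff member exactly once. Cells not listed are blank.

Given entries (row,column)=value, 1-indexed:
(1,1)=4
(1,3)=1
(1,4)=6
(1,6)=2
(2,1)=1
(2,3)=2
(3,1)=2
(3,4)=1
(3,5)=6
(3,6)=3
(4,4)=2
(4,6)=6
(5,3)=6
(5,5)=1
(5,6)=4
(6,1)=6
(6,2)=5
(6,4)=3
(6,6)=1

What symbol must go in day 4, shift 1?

5

Day 1, shift 2: day 1 has {1, 2, 4, 6} and shift 2 has {5}, leaving only 3.
Day 1, shift 5: day 1 has {1, 2, 3, 4, 6} and shift 5 has {1, 6}, leaving only 5.
Day 2, shift 6: day 2 has {1, 2} and shift 6 has {1, 2, 3, 4, 6}, leaving only 5.
Day 2, shift 4: day 2 has {1, 2, 5} and shift 4 has {1, 2, 3, 6}, leaving only 4.
Day 2, shift 2: day 2 has {1, 2, 4, 5} and shift 2 has {3, 5}, leaving only 6.
Day 2, shift 5: day 2 has {1, 2, 4, 5, 6} and shift 5 has {1, 5, 6}, leaving only 3.
Day 3, shift 2: day 3 has {1, 2, 3, 6} and shift 2 has {3, 5, 6}, leaving only 4.
Day 3, shift 3: day 3 has {1, 2, 3, 4, 6} and shift 3 has {1, 2, 6}, leaving only 5.
Day 4, shift 2: day 4 has {2, 6} and shift 2 has {3, 4, 5, 6}, leaving only 1.
Day 4, shift 5: day 4 has {1, 2, 6} and shift 5 has {1, 3, 5, 6}, leaving only 4.
Day 4, shift 3: day 4 has {1, 2, 4, 6} and shift 3 has {1, 2, 5, 6}, leaving only 3.
Day 4 already has {1, 2, 3, 4, 6} and shift 1 already has {1, 2, 4, 6}, so day 4, shift 1 must be 5.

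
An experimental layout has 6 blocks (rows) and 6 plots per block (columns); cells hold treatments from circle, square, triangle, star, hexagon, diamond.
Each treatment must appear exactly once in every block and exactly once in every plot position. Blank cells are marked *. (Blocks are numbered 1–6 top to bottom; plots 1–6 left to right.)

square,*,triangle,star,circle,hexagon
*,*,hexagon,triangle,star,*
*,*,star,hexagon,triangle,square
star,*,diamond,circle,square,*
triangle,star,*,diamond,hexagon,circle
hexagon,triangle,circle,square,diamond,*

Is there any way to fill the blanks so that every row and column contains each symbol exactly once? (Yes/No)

Yes

No block or plot among the givens repeats a symbol, and propagating forced cells runs into no contradiction.
One valid completion exists (for instance, square diamond triangle star circle hexagon / circle square hexagon triangle star diamond / diamond circle star hexagon triangle square / star hexagon diamond circle square triangle / triangle star square diamond hexagon circle / hexagon triangle circle square diamond star).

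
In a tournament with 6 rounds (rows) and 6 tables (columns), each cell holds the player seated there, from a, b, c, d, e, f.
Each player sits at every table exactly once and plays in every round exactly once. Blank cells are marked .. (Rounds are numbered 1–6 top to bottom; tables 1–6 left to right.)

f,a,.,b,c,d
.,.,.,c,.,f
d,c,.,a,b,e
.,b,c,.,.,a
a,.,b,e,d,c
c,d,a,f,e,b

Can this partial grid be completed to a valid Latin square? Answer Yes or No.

No round or table among the givens repeats a symbol, and propagating forced cells runs into no contradiction.
One valid completion exists (for instance, f a e b c d / b e d c a f / d c f a b e / e b c d f a / a f b e d c / c d a f e b).

Yes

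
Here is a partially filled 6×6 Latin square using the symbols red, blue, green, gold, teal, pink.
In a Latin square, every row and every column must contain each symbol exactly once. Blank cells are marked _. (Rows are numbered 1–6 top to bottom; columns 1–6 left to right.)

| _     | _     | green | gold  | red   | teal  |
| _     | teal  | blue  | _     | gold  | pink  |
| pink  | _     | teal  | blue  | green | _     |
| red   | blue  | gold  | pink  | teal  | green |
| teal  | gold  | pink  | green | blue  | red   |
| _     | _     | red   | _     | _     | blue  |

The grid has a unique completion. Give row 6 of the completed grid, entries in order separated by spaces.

gold green red teal pink blue

Row 6, column 4: row 6 has {red, blue} and column 4 has {blue, green, gold, pink}, leaving only teal.
Row 6, column 5: row 6 has {red, blue, teal} and column 5 has {red, blue, green, gold, teal}, leaving only pink.
Row 6, column 2: row 6 has {red, blue, teal, pink} and column 2 has {blue, gold, teal}, leaving only green.
Row 6, column 1: row 6 has {red, blue, green, teal, pink} and column 1 has {red, teal, pink}, leaving only gold.
So row 6 reads: gold green red teal pink blue.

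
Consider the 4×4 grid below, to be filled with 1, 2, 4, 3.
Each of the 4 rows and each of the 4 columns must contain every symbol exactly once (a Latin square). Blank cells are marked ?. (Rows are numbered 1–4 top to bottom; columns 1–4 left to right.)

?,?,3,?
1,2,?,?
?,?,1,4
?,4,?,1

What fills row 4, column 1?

Row 1, column 2: row 1 has {3} and column 2 has {2, 4}, leaving only 1.
Row 1, column 4: row 1 has {1, 3} and column 4 has {1, 4}, leaving only 2.
Row 1, column 1: row 1 has {1, 2, 3} and column 1 has {1}, leaving only 4.
Row 2, column 3: row 2 has {1, 2} and column 3 has {1, 3}, leaving only 4.
Row 2, column 4: row 2 has {1, 2, 4} and column 4 has {1, 2, 4}, leaving only 3.
Row 3, column 2: row 3 has {1, 4} and column 2 has {1, 2, 4}, leaving only 3.
Row 3, column 1: row 3 has {1, 4, 3} and column 1 has {1, 4}, leaving only 2.
Row 4 already has {1, 4} and column 1 already has {1, 2, 4}, so row 4, column 1 must be 3.

3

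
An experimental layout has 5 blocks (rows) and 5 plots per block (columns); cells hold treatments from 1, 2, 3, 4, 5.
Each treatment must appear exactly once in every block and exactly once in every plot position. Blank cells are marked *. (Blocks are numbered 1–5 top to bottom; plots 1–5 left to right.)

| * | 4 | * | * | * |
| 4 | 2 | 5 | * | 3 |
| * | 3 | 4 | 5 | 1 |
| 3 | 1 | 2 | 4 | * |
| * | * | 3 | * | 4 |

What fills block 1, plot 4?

Block 1, plot 3: block 1 has {4} and plot 3 has {2, 3, 4, 5}, leaving only 1.
Block 2, plot 4: block 2 has {2, 3, 4, 5} and plot 4 has {4, 5}, leaving only 1.
Block 3, plot 1: block 3 has {1, 3, 4, 5} and plot 1 has {3, 4}, leaving only 2.
Block 1, plot 1: block 1 has {1, 4} and plot 1 has {2, 3, 4}, leaving only 5.
Block 1, plot 5: block 1 has {1, 4, 5} and plot 5 has {1, 3, 4}, leaving only 2.
Block 1 already has {1, 2, 4, 5} and plot 4 already has {1, 4, 5}, so block 1, plot 4 must be 3.

3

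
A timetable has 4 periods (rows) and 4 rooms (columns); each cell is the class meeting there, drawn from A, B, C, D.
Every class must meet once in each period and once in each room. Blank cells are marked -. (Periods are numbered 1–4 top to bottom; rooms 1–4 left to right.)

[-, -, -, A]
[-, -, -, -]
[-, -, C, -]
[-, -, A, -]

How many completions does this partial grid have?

Period 1, room 1: eliminating its period and room leaves {B, C, D}.
Period 1, room 2: eliminating its period and room leaves {B, C, D}.
Period 1, room 3: eliminating its period and room leaves {B, D}.
Period 2, room 1: eliminating its period and room leaves {A, B, C, D}.
Period 2, room 2: eliminating its period and room leaves {A, B, C, D}.
Period 2, room 3: eliminating its period and room leaves {B, D}.
Period 2, room 4: eliminating its period and room leaves {B, C, D}.
Period 3, room 1: eliminating its period and room leaves {A, B, D}.
Period 3, room 2: eliminating its period and room leaves {A, B, D}.
Period 3, room 4: eliminating its period and room leaves {B, D}.
Period 4, room 1: eliminating its period and room leaves {B, C, D}.
Period 4, room 2: eliminating its period and room leaves {B, C, D}.
Period 4, room 4: eliminating its period and room leaves {B, C, D}.
Enumerating the assignments across these blanks that avoid any period or room repeat gives 16 completions.

16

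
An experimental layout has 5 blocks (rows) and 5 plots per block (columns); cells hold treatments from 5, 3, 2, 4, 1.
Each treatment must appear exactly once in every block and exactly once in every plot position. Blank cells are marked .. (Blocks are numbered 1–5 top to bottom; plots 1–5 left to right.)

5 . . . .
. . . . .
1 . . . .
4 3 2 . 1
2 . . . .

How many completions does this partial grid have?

Block 1, plot 2: eliminating its block and plot leaves {2, 4, 1}.
Block 1, plot 3: eliminating its block and plot leaves {3, 4, 1}.
Block 1, plot 4: eliminating its block and plot leaves {3, 2, 4, 1}.
Block 1, plot 5: eliminating its block and plot leaves {3, 2, 4}.
Block 2, plot 1: eliminating its block and plot leaves {3}.
Block 2, plot 2: eliminating its block and plot leaves {5, 2, 4, 1}.
Block 2, plot 3: eliminating its block and plot leaves {5, 3, 4, 1}.
Block 2, plot 4: eliminating its block and plot leaves {5, 3, 2, 4, 1}.
Block 2, plot 5: eliminating its block and plot leaves {5, 3, 2, 4}.
Block 3, plot 2: eliminating its block and plot leaves {5, 2, 4}.
Block 3, plot 3: eliminating its block and plot leaves {5, 3, 4}.
Block 3, plot 4: eliminating its block and plot leaves {5, 3, 2, 4}.
Block 3, plot 5: eliminating its block and plot leaves {5, 3, 2, 4}.
Block 4, plot 4: eliminating its block and plot leaves {5}.
Block 5, plot 2: eliminating its block and plot leaves {5, 4, 1}.
Block 5, plot 3: eliminating its block and plot leaves {5, 3, 4, 1}.
Block 5, plot 4: eliminating its block and plot leaves {5, 3, 4, 1}.
Block 5, plot 5: eliminating its block and plot leaves {5, 3, 4}.
Enumerating the assignments across these blanks that avoid any block or plot repeat gives 56 completions.

56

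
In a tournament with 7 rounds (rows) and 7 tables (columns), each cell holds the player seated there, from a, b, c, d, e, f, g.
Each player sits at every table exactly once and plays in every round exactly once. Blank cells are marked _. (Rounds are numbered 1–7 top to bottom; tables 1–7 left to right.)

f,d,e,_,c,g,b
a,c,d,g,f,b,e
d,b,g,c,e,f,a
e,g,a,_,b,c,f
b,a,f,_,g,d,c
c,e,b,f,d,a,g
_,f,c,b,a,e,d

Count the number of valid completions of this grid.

1

Round 1, table 4: eliminating its round and table leaves {a}.
Round 4, table 4: eliminating its round and table leaves {d}.
Round 5, table 4: eliminating its round and table leaves {e}.
Round 7, table 1: eliminating its round and table leaves {g}.
Only one assignment across all blanks avoids any round or table repeat, giving 1 completion.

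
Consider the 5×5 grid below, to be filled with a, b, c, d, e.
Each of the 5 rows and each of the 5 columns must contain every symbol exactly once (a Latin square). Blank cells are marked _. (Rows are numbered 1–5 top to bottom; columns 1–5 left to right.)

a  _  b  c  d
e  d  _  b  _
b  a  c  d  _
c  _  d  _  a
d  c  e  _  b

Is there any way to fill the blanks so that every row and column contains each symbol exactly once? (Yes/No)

Yes

No row or column among the givens repeats a symbol, and propagating forced cells runs into no contradiction.
One valid completion exists (for instance, a e b c d / e d a b c / b a c d e / c b d e a / d c e a b).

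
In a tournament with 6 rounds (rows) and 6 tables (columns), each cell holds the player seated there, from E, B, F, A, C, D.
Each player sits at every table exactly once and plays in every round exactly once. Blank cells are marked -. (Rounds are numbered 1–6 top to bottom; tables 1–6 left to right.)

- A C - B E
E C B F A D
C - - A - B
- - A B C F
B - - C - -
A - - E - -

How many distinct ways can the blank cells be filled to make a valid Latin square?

Round 1, table 1: eliminating its round and table leaves {F, D}.
Round 1, table 4: eliminating its round and table leaves {D}.
Round 3, table 2: eliminating its round and table leaves {E, F, D}.
Round 3, table 3: eliminating its round and table leaves {E, F, D}.
Round 3, table 5: eliminating its round and table leaves {E, F, D}.
Round 4, table 1: eliminating its round and table leaves {D}.
Round 4, table 2: eliminating its round and table leaves {E, D}.
Round 5, table 2: eliminating its round and table leaves {E, F, D}.
Round 5, table 3: eliminating its round and table leaves {E, F, D}.
Round 5, table 5: eliminating its round and table leaves {E, F, D}.
Round 5, table 6: eliminating its round and table leaves {A}.
Round 6, table 2: eliminating its round and table leaves {B, F, D}.
Round 6, table 3: eliminating its round and table leaves {F, D}.
Round 6, table 5: eliminating its round and table leaves {F, D}.
Round 6, table 6: eliminating its round and table leaves {C}.
Enumerating the assignments across these blanks that avoid any round or table repeat gives 4 completions.

4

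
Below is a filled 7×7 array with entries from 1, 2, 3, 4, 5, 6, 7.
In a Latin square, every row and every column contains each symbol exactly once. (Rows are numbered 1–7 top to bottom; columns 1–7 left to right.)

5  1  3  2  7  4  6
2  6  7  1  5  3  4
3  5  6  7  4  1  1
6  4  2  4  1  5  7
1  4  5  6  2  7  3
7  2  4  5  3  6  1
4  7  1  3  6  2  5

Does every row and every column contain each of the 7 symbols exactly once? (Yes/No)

No

Row 4 contains 4 twice (at columns 2 and 4); row 3 is also not a permutation.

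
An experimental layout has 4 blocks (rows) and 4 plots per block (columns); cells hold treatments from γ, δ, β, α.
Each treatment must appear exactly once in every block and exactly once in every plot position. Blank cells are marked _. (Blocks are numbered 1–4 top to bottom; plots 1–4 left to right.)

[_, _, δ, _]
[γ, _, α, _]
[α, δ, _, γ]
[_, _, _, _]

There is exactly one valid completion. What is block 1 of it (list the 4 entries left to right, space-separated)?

Block 1, plot 1: block 1 has {δ} and plot 1 has {γ, α}, leaving only β.
Block 1, plot 4: block 1 has {δ, β} and plot 4 has {γ}, leaving only α.
Block 1, plot 2: block 1 has {δ, β, α} and plot 2 has {δ}, leaving only γ.
So block 1 reads: β γ δ α.

β γ δ α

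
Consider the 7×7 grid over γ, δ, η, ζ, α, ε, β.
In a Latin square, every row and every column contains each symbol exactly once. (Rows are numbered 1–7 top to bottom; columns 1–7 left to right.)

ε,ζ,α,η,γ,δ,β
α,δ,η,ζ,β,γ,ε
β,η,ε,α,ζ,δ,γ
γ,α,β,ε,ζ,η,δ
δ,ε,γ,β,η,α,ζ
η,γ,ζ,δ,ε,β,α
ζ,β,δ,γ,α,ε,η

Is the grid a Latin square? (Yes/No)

No

Every row is a permutation, but column 6 contains δ twice (at rows 1 and 3).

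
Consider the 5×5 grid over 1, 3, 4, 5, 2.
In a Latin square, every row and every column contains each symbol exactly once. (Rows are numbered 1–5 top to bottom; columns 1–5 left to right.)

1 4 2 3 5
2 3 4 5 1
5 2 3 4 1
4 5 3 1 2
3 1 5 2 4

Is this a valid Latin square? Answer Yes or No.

Every row is a permutation, but column 5 contains 1 twice (at rows 2 and 3).

No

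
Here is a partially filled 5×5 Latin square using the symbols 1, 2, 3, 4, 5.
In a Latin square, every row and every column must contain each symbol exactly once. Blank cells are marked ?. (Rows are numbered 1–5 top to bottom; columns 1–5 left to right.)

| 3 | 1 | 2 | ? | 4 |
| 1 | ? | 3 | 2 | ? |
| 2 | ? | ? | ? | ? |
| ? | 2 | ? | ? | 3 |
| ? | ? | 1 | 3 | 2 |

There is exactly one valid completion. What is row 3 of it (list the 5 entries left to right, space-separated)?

2 3 5 4 1

Row 1, column 4: row 1 has {1, 2, 3, 4} and column 4 has {2, 3}, leaving only 5.
Row 2, column 5: row 2 has {1, 2, 3} and column 5 has {2, 3, 4}, leaving only 5.
Row 3, column 5: row 3 has {2} and column 5 has {2, 3, 4, 5}, leaving only 1.
Row 3, column 4: row 3 has {1, 2} and column 4 has {2, 3, 5}, leaving only 4.
Row 3, column 3: row 3 has {1, 2, 4} and column 3 has {1, 2, 3}, leaving only 5.
Row 3, column 2: row 3 has {1, 2, 4, 5} and column 2 has {1, 2}, leaving only 3.
So row 3 reads: 2 3 5 4 1.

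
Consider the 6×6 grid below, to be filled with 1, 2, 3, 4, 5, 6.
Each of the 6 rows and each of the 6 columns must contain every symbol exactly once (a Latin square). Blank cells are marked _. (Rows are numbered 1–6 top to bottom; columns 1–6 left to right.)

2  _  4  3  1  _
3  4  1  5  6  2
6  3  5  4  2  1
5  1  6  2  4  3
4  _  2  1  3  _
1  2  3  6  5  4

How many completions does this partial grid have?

Row 1, column 2: eliminating its row and column leaves {5, 6}.
Row 1, column 6: eliminating its row and column leaves {5, 6}.
Row 5, column 2: eliminating its row and column leaves {5, 6}.
Row 5, column 6: eliminating its row and column leaves {5, 6}.
Enumerating the assignments across these blanks that avoid any row or column repeat gives 2 completions.

2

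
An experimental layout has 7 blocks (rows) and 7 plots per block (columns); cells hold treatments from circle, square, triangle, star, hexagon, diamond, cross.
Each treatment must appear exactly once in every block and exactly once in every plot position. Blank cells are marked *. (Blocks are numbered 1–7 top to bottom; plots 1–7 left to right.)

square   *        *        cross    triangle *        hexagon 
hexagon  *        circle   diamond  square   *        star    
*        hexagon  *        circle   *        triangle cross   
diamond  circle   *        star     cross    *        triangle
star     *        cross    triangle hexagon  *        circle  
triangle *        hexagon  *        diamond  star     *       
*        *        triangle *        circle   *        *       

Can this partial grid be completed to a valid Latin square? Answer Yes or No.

Block 3, plot 1: block 3 together with plot 1 already contain {circle, square, triangle, star, hexagon, diamond, cross} — every symbol — so nothing can go there. The grid has no valid completion.

No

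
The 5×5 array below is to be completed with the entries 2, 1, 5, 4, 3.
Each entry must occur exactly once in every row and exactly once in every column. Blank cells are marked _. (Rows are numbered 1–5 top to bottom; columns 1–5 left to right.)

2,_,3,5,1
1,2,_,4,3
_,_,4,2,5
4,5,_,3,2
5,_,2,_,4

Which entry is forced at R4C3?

1

Row 4 already has {2, 5, 4, 3} and column 3 already has {2, 4, 3}, so row 4, column 3 must be 1.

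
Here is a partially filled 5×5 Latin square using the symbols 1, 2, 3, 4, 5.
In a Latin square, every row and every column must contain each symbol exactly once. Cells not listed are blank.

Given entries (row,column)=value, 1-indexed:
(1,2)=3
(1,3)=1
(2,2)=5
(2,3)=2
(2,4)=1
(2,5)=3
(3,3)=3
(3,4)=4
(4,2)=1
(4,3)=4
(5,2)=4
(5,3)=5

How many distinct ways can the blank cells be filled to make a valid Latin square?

3

Row 1, column 1: eliminating its row and column leaves {2, 4, 5}.
Row 1, column 4: eliminating its row and column leaves {2, 5}.
Row 1, column 5: eliminating its row and column leaves {2, 4, 5}.
Row 2, column 1: eliminating its row and column leaves {4}.
Row 3, column 1: eliminating its row and column leaves {1, 2, 5}.
Row 3, column 2: eliminating its row and column leaves {2}.
Row 3, column 5: eliminating its row and column leaves {1, 2, 5}.
Row 4, column 1: eliminating its row and column leaves {2, 3, 5}.
Row 4, column 4: eliminating its row and column leaves {2, 3, 5}.
Row 4, column 5: eliminating its row and column leaves {2, 5}.
Row 5, column 1: eliminating its row and column leaves {1, 2, 3}.
Row 5, column 4: eliminating its row and column leaves {2, 3}.
Row 5, column 5: eliminating its row and column leaves {1, 2}.
Enumerating the assignments across these blanks that avoid any row or column repeat gives 3 completions.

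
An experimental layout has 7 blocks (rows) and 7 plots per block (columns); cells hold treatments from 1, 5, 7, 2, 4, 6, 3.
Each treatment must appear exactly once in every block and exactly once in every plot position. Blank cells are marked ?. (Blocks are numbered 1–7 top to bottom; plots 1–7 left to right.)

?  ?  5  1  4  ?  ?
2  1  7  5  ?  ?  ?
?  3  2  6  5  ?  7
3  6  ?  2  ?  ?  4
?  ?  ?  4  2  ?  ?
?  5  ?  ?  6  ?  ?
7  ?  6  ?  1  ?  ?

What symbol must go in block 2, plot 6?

4

Block 1, plot 1: block 1 has {1, 5, 4} and plot 1 has {7, 2, 3}, leaving only 6.
Block 2, plot 5: block 2 has {1, 5, 7, 2} and plot 5 has {1, 5, 2, 4, 6}, leaving only 3.
Block 2, plot 7: block 2 has {1, 5, 7, 2, 3} and plot 7 has {7, 4}, leaving only 6.
Block 2 already has {1, 5, 7, 2, 6, 3} and plot 6 already has {}, so block 2, plot 6 must be 4.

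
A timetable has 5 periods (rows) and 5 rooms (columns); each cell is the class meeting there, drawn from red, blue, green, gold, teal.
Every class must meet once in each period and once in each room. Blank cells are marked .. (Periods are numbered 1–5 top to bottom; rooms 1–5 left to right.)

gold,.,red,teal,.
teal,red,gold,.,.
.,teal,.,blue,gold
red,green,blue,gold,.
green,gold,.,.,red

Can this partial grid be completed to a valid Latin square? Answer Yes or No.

Period 3, room 1: period 3 together with room 1 already contain {red, blue, green, gold, teal} — every symbol — so nothing can go there. The grid has no valid completion.

No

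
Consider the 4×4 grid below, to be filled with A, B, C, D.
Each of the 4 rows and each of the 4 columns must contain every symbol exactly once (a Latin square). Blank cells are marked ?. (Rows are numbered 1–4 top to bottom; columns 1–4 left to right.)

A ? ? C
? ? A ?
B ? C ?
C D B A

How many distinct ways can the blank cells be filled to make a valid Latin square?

1

Row 1, column 2: eliminating its row and column leaves {B}.
Row 1, column 3: eliminating its row and column leaves {D}.
Row 2, column 1: eliminating its row and column leaves {D}.
Row 2, column 2: eliminating its row and column leaves {B, C}.
Row 2, column 4: eliminating its row and column leaves {B, D}.
Row 3, column 2: eliminating its row and column leaves {A}.
Row 3, column 4: eliminating its row and column leaves {D}.
Only one assignment across all blanks avoids any row or column repeat, giving 1 completion.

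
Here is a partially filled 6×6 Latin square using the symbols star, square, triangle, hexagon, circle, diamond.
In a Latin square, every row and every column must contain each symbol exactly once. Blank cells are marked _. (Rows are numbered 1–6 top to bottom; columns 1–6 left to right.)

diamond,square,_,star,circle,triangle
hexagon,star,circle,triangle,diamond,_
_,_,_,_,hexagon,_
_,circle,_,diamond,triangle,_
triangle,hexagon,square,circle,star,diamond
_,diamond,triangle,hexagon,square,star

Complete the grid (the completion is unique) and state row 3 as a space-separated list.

star triangle diamond square hexagon circle

Row 3, column 2: row 3 has {hexagon} and column 2 has {star, square, hexagon, circle, diamond}, leaving only triangle.
Row 3, column 4: row 3 has {triangle, hexagon} and column 4 has {star, triangle, hexagon, circle, diamond}, leaving only square.
Row 3, column 6: row 3 has {square, triangle, hexagon} and column 6 has {star, triangle, diamond}, leaving only circle.
Row 3, column 1: row 3 has {square, triangle, hexagon, circle} and column 1 has {triangle, hexagon, diamond}, leaving only star.
Row 3, column 3: row 3 has {star, square, triangle, hexagon, circle} and column 3 has {square, triangle, circle}, leaving only diamond.
So row 3 reads: star triangle diamond square hexagon circle.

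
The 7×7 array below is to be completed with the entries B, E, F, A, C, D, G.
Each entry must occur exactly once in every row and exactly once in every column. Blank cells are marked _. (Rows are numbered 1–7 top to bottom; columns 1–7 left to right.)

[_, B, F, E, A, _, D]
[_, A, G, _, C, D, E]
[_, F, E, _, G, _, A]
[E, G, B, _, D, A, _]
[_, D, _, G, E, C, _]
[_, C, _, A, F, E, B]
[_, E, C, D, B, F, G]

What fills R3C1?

Row 1, column 6: row 1 has {B, E, F, A, D} and column 6 has {E, F, A, C, D}, leaving only G.
Row 1, column 1: row 1 has {B, E, F, A, D, G} and column 1 has {E}, leaving only C.
Row 3, column 6: row 3 has {E, F, A, G} and column 6 has {E, F, A, C, D, G}, leaving only B.
Row 3 already has {B, E, F, A, G} and column 1 already has {E, C}, so row 3, column 1 must be D.

D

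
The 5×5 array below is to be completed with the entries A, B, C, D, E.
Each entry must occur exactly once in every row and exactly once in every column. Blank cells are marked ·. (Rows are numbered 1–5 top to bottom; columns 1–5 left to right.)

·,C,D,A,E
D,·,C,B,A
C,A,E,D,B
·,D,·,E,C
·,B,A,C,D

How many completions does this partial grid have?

1

Row 1, column 1: eliminating its row and column leaves {B}.
Row 2, column 2: eliminating its row and column leaves {E}.
Row 4, column 1: eliminating its row and column leaves {A, B}.
Row 4, column 3: eliminating its row and column leaves {B}.
Row 5, column 1: eliminating its row and column leaves {E}.
Only one assignment across all blanks avoids any row or column repeat, giving 1 completion.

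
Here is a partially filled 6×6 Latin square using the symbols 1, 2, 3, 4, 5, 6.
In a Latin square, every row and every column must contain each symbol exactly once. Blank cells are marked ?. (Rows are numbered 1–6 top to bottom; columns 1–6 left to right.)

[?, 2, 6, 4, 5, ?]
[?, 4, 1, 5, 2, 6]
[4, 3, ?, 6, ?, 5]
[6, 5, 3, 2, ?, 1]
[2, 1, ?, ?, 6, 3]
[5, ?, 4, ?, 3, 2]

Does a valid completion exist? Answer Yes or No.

No

Row 1, column 6: row 1 together with column 6 already contain {1, 2, 3, 4, 5, 6} — every symbol — so nothing can go there. The grid has no valid completion.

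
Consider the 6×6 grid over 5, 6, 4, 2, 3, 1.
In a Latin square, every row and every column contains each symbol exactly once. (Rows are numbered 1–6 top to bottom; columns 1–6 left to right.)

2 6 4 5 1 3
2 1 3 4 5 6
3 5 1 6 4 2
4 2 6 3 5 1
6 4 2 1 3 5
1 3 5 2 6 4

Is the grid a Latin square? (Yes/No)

No

Every row is a permutation, but column 5 contains 5 twice (at rows 2 and 4).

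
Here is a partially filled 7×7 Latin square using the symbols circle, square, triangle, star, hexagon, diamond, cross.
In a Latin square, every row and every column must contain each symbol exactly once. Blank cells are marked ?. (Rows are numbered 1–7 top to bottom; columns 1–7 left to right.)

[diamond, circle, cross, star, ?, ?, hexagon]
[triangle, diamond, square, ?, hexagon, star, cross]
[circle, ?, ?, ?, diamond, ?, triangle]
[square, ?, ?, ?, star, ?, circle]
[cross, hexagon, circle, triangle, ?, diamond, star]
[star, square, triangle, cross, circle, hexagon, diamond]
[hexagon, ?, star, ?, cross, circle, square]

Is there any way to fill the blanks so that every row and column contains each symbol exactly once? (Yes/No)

Yes

No row or column among the givens repeats a symbol, and propagating forced cells runs into no contradiction.
One valid completion exists (for instance, diamond circle cross star triangle square hexagon / triangle diamond square circle hexagon star cross / circle star hexagon square diamond cross triangle / square cross diamond hexagon star triangle circle / cross hexagon circle triangle square diamond star / star square triangle cross circle hexagon diamond / hexagon triangle star diamond cross circle square).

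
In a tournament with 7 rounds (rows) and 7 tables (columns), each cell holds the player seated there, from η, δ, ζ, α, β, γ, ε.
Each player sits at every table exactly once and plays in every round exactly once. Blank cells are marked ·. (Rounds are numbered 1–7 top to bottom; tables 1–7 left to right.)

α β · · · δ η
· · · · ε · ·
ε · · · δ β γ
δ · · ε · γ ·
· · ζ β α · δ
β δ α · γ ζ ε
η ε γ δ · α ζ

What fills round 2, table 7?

Round 1, table 3: round 1 has {η, δ, α, β} and table 3 has {ζ, α, γ}, leaving only ε.
Round 1, table 5: round 1 has {η, δ, α, β, ε} and table 5 has {δ, α, γ, ε}, leaving only ζ.
Round 1, table 4: round 1 has {η, δ, ζ, α, β, ε} and table 4 has {δ, β, ε}, leaving only γ.
Round 2, table 6: round 2 has {ε} and table 6 has {δ, ζ, α, β, γ}, leaving only η.
Round 3, table 3: round 3 has {δ, β, γ, ε} and table 3 has {ζ, α, γ, ε}, leaving only η.
Round 4, table 3: round 4 has {δ, γ, ε} and table 3 has {η, ζ, α, γ, ε}, leaving only β.
Round 2, table 3: round 2 has {η, ε} and table 3 has {η, ζ, α, β, γ, ε}, leaving only δ.
Round 4, table 5: round 4 has {δ, β, γ, ε} and table 5 has {δ, ζ, α, γ, ε}, leaving only η.
Round 4, table 7: round 4 has {η, δ, β, γ, ε} and table 7 has {η, δ, ζ, γ, ε}, leaving only α.
Round 2 already has {η, δ, ε} and table 7 already has {η, δ, ζ, α, γ, ε}, so round 2, table 7 must be β.

β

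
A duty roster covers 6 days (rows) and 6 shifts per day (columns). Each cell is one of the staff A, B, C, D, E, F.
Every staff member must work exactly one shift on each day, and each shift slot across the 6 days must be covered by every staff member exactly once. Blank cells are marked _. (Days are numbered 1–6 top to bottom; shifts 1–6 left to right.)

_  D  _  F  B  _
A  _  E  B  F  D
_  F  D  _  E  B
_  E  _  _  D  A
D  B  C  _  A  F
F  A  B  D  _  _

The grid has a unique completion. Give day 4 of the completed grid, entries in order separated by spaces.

B E F C D A

Day 4, shift 3: day 4 has {A, D, E} and shift 3 has {B, C, D, E}, leaving only F.
Day 4, shift 4: day 4 has {A, D, E, F} and shift 4 has {B, D, F}, leaving only C.
Day 4, shift 1: day 4 has {A, C, D, E, F} and shift 1 has {A, D, F}, leaving only B.
So day 4 reads: B E F C D A.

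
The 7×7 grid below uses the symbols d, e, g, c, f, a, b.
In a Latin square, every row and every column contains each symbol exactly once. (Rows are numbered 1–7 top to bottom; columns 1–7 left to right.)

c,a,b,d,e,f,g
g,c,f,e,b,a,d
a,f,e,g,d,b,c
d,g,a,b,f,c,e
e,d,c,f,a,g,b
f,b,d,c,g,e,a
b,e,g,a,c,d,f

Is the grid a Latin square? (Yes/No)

Yes

Each row is a permutation of the 7 symbols, and so is each column.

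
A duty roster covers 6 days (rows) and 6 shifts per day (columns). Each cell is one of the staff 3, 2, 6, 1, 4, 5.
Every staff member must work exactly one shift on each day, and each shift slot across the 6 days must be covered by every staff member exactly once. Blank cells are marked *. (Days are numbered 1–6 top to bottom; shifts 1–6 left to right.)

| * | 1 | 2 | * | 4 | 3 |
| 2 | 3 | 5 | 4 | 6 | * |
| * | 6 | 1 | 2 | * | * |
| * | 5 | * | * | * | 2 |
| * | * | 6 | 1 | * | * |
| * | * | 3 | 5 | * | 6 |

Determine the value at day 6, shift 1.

Day 1, shift 4: day 1 has {3, 2, 1, 4} and shift 4 has {2, 1, 4, 5}, leaving only 6.
Day 1, shift 1: day 1 has {3, 2, 6, 1, 4} and shift 1 has {2}, leaving only 5.
Day 2, shift 6: day 2 has {3, 2, 6, 4, 5} and shift 6 has {3, 2, 6}, leaving only 1.
Day 4, shift 3: day 4 has {2, 5} and shift 3 has {3, 2, 6, 1, 5}, leaving only 4.
Day 4, shift 4: day 4 has {2, 4, 5} and shift 4 has {2, 6, 1, 4, 5}, leaving only 3.
Day 4, shift 5: day 4 has {3, 2, 4, 5} and shift 5 has {6, 4}, leaving only 1.
Day 4, shift 1: day 4 has {3, 2, 1, 4, 5} and shift 1 has {2, 5}, leaving only 6.
Day 6, shift 5: day 6 has {3, 6, 5} and shift 5 has {6, 1, 4}, leaving only 2.
Day 6, shift 2: day 6 has {3, 2, 6, 5} and shift 2 has {3, 6, 1, 5}, leaving only 4.
Day 6 already has {3, 2, 6, 4, 5} and shift 1 already has {2, 6, 5}, so day 6, shift 1 must be 1.

1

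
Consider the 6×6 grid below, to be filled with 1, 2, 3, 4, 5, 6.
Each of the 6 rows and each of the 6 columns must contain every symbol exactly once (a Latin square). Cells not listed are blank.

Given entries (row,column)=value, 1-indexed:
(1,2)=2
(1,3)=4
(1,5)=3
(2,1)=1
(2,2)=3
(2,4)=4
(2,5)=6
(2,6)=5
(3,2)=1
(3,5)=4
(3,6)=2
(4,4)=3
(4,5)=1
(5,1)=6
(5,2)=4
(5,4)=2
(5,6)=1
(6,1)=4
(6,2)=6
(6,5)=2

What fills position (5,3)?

3

Row 1, column 1: row 1 has {2, 3, 4} and column 1 has {1, 4, 6}, leaving only 5.
Row 1, column 6: row 1 has {2, 3, 4, 5} and column 6 has {1, 2, 5}, leaving only 6.
Row 1, column 4: row 1 has {2, 3, 4, 5, 6} and column 4 has {2, 3, 4}, leaving only 1.
Row 2, column 3: row 2 has {1, 3, 4, 5, 6} and column 3 has {4}, leaving only 2.
Row 3, column 1: row 3 has {1, 2, 4} and column 1 has {1, 4, 5, 6}, leaving only 3.
Row 4, column 1: row 4 has {1, 3} and column 1 has {1, 3, 4, 5, 6}, leaving only 2.
Row 4, column 2: row 4 has {1, 2, 3} and column 2 has {1, 2, 3, 4, 6}, leaving only 5.
Row 4, column 3: row 4 has {1, 2, 3, 5} and column 3 has {2, 4}, leaving only 6.
Row 3, column 3: row 3 has {1, 2, 3, 4} and column 3 has {2, 4, 6}, leaving only 5.
Row 5 already has {1, 2, 4, 6} and column 3 already has {2, 4, 5, 6}, so row 5, column 3 must be 3.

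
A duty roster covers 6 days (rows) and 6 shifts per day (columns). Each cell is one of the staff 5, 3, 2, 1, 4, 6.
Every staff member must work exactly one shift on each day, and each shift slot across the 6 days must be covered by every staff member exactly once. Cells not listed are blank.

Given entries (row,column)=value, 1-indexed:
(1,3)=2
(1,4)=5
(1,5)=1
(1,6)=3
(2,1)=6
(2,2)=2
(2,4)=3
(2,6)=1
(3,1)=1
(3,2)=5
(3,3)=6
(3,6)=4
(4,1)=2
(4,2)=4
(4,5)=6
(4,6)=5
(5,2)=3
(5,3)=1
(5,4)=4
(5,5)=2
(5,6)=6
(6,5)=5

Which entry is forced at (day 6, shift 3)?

4

Day 1, shift 1: day 1 has {5, 3, 2, 1} and shift 1 has {2, 1, 6}, leaving only 4.
Day 1, shift 2: day 1 has {5, 3, 2, 1, 4} and shift 2 has {5, 3, 2, 4}, leaving only 6.
Day 2, shift 5: day 2 has {3, 2, 1, 6} and shift 5 has {5, 2, 1, 6}, leaving only 4.
Day 2, shift 3: day 2 has {3, 2, 1, 4, 6} and shift 3 has {2, 1, 6}, leaving only 5.
Day 3, shift 4: day 3 has {5, 1, 4, 6} and shift 4 has {5, 3, 4}, leaving only 2.
Day 3, shift 5: day 3 has {5, 2, 1, 4, 6} and shift 5 has {5, 2, 1, 4, 6}, leaving only 3.
Day 4, shift 3: day 4 has {5, 2, 4, 6} and shift 3 has {5, 2, 1, 6}, leaving only 3.
Day 6 already has {5} and shift 3 already has {5, 3, 2, 1, 6}, so day 6, shift 3 must be 4.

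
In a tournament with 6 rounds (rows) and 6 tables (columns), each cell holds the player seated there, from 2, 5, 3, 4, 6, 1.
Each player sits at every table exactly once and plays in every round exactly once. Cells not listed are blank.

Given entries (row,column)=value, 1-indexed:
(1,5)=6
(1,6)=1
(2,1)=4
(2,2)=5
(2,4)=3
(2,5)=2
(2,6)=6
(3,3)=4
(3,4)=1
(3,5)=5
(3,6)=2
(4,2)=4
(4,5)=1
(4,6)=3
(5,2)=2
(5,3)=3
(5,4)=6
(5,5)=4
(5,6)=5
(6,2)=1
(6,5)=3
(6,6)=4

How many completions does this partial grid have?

Round 1, table 1: eliminating its round and table leaves {2, 5, 3}.
Round 1, table 2: eliminating its round and table leaves {3}.
Round 1, table 3: eliminating its round and table leaves {2, 5}.
Round 1, table 4: eliminating its round and table leaves {2, 5, 4}.
Round 2, table 3: eliminating its round and table leaves {1}.
Round 3, table 1: eliminating its round and table leaves {3, 6}.
Round 3, table 2: eliminating its round and table leaves {3, 6}.
Round 4, table 1: eliminating its round and table leaves {2, 5, 6}.
Round 4, table 3: eliminating its round and table leaves {2, 5, 6}.
Round 4, table 4: eliminating its round and table leaves {2, 5}.
Round 5, table 1: eliminating its round and table leaves {1}.
Round 6, table 1: eliminating its round and table leaves {2, 5, 6}.
Round 6, table 3: eliminating its round and table leaves {2, 5, 6}.
Round 6, table 4: eliminating its round and table leaves {2, 5}.
Enumerating the assignments across these blanks that avoid any round or table repeat gives 4 completions.

4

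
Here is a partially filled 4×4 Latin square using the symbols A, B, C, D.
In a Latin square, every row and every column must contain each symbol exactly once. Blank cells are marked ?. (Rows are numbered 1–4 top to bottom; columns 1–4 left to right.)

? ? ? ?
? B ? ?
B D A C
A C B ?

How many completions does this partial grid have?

2

Row 1, column 1: eliminating its row and column leaves {C, D}.
Row 1, column 2: eliminating its row and column leaves {A}.
Row 1, column 3: eliminating its row and column leaves {C, D}.
Row 1, column 4: eliminating its row and column leaves {A, B, D}.
Row 2, column 1: eliminating its row and column leaves {C, D}.
Row 2, column 3: eliminating its row and column leaves {C, D}.
Row 2, column 4: eliminating its row and column leaves {A, D}.
Row 4, column 4: eliminating its row and column leaves {D}.
Enumerating the assignments across these blanks that avoid any row or column repeat gives 2 completions.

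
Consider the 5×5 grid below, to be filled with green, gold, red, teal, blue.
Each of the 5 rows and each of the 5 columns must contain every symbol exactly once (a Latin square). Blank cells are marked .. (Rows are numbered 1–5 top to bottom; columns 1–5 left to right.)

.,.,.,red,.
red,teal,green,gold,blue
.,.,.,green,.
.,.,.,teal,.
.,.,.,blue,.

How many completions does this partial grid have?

Row 1, column 1: eliminating its row and column leaves {green, gold, teal, blue}.
Row 1, column 2: eliminating its row and column leaves {green, gold, blue}.
Row 1, column 3: eliminating its row and column leaves {gold, teal, blue}.
Row 1, column 5: eliminating its row and column leaves {green, gold, teal}.
Row 3, column 1: eliminating its row and column leaves {gold, teal, blue}.
Row 3, column 2: eliminating its row and column leaves {gold, red, blue}.
Row 3, column 3: eliminating its row and column leaves {gold, red, teal, blue}.
Row 3, column 5: eliminating its row and column leaves {gold, red, teal}.
Row 4, column 1: eliminating its row and column leaves {green, gold, blue}.
Row 4, column 2: eliminating its row and column leaves {green, gold, red, blue}.
Row 4, column 3: eliminating its row and column leaves {gold, red, blue}.
Row 4, column 5: eliminating its row and column leaves {green, gold, red}.
Row 5, column 1: eliminating its row and column leaves {green, gold, teal}.
Row 5, column 2: eliminating its row and column leaves {green, gold, red}.
Row 5, column 3: eliminating its row and column leaves {gold, red, teal}.
Row 5, column 5: eliminating its row and column leaves {green, gold, red, teal}.
Enumerating the assignments across these blanks that avoid any row or column repeat gives 56 completions.

56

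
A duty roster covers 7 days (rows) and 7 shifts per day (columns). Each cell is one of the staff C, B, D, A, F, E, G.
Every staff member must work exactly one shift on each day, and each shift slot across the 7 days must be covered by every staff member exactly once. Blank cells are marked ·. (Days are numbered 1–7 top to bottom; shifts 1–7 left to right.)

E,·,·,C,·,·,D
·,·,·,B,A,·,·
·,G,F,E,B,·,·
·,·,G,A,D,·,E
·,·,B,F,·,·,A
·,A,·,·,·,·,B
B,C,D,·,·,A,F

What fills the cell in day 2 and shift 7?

Day 1, shift 3: day 1 has {C, D, E} and shift 3 has {B, D, F, G}, leaving only A.
Day 3, shift 7: day 3 has {B, F, E, G} and shift 7 has {B, D, A, F, E}, leaving only C.
Day 2 already has {B, A} and shift 7 already has {C, B, D, A, F, E}, so day 2, shift 7 must be G.

G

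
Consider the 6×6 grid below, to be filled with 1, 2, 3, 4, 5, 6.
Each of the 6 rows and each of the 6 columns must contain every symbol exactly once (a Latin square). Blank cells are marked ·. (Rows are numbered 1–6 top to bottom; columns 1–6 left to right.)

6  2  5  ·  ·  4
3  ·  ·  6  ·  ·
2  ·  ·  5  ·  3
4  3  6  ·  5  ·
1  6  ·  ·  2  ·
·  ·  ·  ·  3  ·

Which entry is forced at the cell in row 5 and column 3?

3

Row 1, column 5: row 1 has {2, 4, 5, 6} and column 5 has {2, 3, 5}, leaving only 1.
Row 1, column 4: row 1 has {1, 2, 4, 5, 6} and column 4 has {5, 6}, leaving only 3.
Row 2, column 5: row 2 has {3, 6} and column 5 has {1, 2, 3, 5}, leaving only 4.
Row 3, column 5: row 3 has {2, 3, 5} and column 5 has {1, 2, 3, 4, 5}, leaving only 6.
Row 5, column 4: row 5 has {1, 2, 6} and column 4 has {3, 5, 6}, leaving only 4.
Row 5 already has {1, 2, 4, 6} and column 3 already has {5, 6}, so row 5, column 3 must be 3.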